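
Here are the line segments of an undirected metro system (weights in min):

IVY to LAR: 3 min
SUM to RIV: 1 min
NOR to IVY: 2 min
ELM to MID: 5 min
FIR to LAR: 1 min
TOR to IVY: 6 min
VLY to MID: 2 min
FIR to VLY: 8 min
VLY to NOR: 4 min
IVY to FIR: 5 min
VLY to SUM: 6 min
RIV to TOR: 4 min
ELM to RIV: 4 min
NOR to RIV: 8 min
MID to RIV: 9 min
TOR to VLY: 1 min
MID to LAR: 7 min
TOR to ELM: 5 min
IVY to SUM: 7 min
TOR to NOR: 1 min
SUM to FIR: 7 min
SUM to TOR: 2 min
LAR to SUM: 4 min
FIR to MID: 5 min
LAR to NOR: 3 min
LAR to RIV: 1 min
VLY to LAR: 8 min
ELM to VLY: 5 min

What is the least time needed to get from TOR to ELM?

5 min

Candidate routes:
TOR → VLY → ELM: 1+5 = 6
TOR → ELM: 5 = 5
TOR → SUM → RIV → ELM: 2+1+4 = 7
The minimum is 5 min via TOR → ELM.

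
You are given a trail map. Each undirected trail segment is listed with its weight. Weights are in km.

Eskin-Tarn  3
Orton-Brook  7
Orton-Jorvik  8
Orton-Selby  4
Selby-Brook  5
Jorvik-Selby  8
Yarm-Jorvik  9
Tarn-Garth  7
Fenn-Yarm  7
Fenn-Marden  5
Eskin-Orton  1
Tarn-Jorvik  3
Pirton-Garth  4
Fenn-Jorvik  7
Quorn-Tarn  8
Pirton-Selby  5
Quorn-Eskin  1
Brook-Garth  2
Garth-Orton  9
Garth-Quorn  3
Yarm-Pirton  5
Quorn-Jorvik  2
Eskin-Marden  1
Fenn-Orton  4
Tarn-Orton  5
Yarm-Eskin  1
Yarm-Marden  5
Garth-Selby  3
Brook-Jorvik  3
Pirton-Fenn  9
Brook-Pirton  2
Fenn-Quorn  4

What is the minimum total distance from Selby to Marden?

Enumerating some paths:
Selby - Orton - Eskin - Yarm - Marden: 4+1+1+5 = 11
Selby - Garth - Quorn - Eskin - Marden: 3+3+1+1 = 8
Selby - Orton - Eskin - Marden: 4+1+1 = 6
The minimum is 6 km via Selby - Orton - Eskin - Marden.

6 km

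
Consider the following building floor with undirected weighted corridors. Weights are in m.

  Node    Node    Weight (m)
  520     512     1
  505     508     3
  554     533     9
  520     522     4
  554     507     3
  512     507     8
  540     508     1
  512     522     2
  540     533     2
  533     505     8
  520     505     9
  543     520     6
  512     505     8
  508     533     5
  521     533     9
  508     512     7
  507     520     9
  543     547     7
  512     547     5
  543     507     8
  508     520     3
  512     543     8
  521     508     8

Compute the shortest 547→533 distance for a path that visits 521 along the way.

Shortest 547→521: 547–512–520–508–521 = 17
Shortest 521→533: 521–533 = 9
Total via 521: 17 + 9 = 26 m.

26 m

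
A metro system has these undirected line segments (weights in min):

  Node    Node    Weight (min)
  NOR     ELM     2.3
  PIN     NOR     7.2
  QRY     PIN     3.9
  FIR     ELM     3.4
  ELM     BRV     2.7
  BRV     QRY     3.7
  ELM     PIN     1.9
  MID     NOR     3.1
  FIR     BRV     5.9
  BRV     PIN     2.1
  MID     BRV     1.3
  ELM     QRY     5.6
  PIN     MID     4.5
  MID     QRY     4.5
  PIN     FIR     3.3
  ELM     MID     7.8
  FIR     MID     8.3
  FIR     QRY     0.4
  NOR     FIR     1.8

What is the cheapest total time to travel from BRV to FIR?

Compare a few routes:
BRV–FIR: 5.9 = 5.9
BRV–ELM–FIR: 2.7+3.4 = 6.1
BRV–PIN–FIR: 2.1+3.3 = 5.4
BRV–QRY–FIR: 3.7+0.4 = 4.1
Cheapest is BRV–QRY–FIR at 4.1 min.

4.1 min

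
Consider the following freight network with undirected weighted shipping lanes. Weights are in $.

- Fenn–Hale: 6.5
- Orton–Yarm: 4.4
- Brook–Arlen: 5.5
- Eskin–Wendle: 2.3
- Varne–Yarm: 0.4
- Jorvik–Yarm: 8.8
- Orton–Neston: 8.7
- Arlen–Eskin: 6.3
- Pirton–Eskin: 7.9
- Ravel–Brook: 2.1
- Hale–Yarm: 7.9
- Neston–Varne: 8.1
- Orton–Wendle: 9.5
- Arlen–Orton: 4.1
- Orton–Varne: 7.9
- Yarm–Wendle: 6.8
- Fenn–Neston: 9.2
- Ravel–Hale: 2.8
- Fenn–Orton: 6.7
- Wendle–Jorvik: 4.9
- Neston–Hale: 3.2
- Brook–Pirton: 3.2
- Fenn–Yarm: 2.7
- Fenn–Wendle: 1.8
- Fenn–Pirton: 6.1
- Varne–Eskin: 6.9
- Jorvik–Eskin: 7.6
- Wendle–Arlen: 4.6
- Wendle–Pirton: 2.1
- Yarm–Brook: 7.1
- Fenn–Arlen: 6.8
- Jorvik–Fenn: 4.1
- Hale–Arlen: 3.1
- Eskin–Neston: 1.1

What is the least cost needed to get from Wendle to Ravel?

$7.4

Settle nodes by increasing distance from Wendle:
Wendle: 0
Fenn: 1.8  (via Wendle)
Pirton: 2.1  (via Wendle)
Eskin: 2.3  (via Wendle)
Neston: 3.4  (via Eskin)
Yarm: 4.5  (via Fenn)
Arlen: 4.6  (via Wendle)
Varne: 4.9  (via Yarm)
Jorvik: 4.9  (via Wendle)
Brook: 5.3  (via Pirton)
Hale: 6.6  (via Neston)
Ravel: 7.4  (via Brook)
Shortest route: Wendle → Pirton → Brook → Ravel = $7.4.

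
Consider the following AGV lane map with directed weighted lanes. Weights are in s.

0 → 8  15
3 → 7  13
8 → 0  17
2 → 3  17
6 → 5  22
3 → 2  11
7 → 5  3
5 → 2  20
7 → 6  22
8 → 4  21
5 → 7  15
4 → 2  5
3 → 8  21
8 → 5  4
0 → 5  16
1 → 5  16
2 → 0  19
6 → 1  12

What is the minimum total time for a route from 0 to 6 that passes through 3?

88 s

Shortest 0→3: 0–5–2–3 = 53
Shortest 3→6: 3–7–6 = 35
Total via 3: 53 + 35 = 88 s.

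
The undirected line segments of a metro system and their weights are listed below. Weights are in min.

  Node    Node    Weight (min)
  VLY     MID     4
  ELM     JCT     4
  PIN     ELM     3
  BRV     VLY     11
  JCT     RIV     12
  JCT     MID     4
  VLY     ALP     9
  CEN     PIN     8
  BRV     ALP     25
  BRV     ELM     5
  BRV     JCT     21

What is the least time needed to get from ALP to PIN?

24 min

Running Dijkstra from ALP:
ALP: 0
VLY: 9  (via ALP)
MID: 13  (via VLY)
JCT: 17  (via MID)
BRV: 20  (via VLY)
ELM: 21  (via JCT)
PIN: 24  (via ELM)
Shortest route: ALP → VLY → MID → JCT → ELM → PIN = 24 min.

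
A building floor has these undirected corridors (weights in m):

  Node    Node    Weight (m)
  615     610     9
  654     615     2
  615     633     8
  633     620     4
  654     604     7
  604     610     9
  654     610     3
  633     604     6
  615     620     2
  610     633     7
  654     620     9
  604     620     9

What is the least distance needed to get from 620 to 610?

Candidate routes:
620–633–610: 4+7 = 11
620–615–610: 2+9 = 11
620–615–654–610: 2+2+3 = 7
620–654–610: 9+3 = 12
The minimum is 7 m via 620–615–654–610.

7 m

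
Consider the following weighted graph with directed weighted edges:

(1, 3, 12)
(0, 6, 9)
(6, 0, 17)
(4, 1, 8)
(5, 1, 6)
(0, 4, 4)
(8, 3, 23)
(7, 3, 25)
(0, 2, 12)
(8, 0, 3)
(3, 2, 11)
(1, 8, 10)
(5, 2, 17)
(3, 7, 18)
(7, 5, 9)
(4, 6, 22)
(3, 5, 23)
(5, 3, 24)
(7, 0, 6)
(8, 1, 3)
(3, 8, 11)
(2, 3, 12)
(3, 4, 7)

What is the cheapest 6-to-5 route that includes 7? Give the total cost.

68

Best 6 to 7: 6 → 0 → 4 → 1 → 3 → 7 costing 59
Best 7 to 5: 7 → 5 costing 9
Total via 7: 59 + 9 = 68.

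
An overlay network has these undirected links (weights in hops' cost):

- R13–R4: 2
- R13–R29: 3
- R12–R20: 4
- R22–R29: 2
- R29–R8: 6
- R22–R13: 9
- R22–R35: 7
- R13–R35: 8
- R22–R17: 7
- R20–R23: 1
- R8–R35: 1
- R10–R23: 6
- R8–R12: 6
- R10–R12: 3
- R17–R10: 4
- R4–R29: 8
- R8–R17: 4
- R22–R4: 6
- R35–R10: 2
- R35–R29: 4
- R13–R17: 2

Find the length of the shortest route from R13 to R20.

13 hops' cost

Enumerating some paths:
R13–R29–R35–R10–R23–R20: 3+4+2+6+1 = 16
R13–R17–R10–R12–R20: 2+4+3+4 = 13
Cheapest is R13–R17–R10–R12–R20 at 13 hops' cost.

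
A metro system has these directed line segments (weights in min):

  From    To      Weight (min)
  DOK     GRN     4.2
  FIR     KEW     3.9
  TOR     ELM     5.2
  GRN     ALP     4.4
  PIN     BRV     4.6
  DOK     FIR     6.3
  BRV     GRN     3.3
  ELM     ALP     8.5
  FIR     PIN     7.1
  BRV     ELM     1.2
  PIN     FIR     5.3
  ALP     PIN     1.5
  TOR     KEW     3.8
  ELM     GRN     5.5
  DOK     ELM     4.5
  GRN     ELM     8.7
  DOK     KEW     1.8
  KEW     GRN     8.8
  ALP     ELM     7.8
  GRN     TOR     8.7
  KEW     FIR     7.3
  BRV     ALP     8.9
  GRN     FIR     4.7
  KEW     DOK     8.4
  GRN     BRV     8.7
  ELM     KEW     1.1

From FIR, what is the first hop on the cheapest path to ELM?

Compare a few routes:
FIR - PIN - BRV - ELM: 7.1+4.6+1.2 = 12.9
FIR - KEW - GRN - ELM: 3.9+8.8+8.7 = 21.4
FIR - KEW - DOK - ELM: 3.9+8.4+4.5 = 16.8
The minimum is 12.9 min via FIR - PIN - BRV - ELM.
So from FIR the first move is to PIN.

PIN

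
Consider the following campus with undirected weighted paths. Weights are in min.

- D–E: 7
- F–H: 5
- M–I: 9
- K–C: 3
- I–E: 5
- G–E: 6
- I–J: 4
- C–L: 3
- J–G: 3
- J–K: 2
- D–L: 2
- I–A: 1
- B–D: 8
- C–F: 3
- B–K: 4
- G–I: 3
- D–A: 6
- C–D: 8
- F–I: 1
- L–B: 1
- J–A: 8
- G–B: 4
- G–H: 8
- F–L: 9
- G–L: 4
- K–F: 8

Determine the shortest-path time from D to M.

Candidate routes:
D → A → I → M: 6+1+9 = 16
D → L → C → F → I → M: 2+3+3+1+9 = 18
The minimum is 16 min via D → A → I → M.

16 min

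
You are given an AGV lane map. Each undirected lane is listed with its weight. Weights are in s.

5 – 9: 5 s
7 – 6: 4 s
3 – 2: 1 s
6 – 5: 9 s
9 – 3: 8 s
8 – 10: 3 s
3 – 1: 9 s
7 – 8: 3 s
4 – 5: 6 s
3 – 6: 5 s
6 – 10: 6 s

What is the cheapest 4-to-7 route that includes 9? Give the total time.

Shortest 4→9: 4–5–9 = 11
Best 9 to 7: 9–3–6–7 costing 17
Total via 9: 11 + 17 = 28 s.

28 s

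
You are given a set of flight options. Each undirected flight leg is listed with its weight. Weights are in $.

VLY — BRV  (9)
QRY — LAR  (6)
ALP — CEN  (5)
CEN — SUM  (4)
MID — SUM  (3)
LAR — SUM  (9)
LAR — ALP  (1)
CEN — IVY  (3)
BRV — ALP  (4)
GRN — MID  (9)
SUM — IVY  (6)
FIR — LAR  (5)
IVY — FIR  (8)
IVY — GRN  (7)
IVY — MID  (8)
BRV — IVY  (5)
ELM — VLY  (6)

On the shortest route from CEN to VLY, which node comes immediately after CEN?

IVY

Enumerating some paths:
CEN → IVY → BRV → VLY: 3+5+9 = 17
CEN → ALP → BRV → VLY: 5+4+9 = 18
CEN → SUM → IVY → BRV → VLY: 4+6+5+9 = 24
The minimum is $17 via CEN → IVY → BRV → VLY.
So from CEN the first move is to IVY.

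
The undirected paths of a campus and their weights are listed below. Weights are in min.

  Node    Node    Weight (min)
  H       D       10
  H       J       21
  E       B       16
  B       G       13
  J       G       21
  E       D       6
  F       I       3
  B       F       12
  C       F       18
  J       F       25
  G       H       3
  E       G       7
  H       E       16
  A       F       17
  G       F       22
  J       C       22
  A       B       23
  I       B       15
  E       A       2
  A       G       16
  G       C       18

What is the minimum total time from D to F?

Running Dijkstra from D:
D: 0
E: 6  (via D)
A: 8  (via E)
H: 10  (via D)
G: 13  (via E)
B: 22  (via E)
F: 25  (via A)
Shortest route: D → E → A → F = 25 min.

25 min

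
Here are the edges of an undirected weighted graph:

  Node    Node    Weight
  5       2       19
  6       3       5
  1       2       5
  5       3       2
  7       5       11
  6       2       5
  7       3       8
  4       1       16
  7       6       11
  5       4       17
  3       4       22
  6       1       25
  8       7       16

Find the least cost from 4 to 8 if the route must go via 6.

51

Best 4 to 6: 4 → 5 → 3 → 6 costing 24
Best 6 to 8: 6 → 7 → 8 costing 27
Total via 6: 24 + 27 = 51.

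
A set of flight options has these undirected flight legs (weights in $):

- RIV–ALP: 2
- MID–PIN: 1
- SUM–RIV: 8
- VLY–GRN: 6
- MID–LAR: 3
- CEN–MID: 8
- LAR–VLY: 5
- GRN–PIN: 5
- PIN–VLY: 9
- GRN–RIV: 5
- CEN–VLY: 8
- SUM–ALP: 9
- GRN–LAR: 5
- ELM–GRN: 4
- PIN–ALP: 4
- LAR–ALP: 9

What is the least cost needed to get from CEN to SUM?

$22

Settle nodes by increasing distance from CEN:
CEN: 0
MID: 8  (via CEN)
VLY: 8  (via CEN)
PIN: 9  (via MID)
LAR: 11  (via MID)
ALP: 13  (via PIN)
GRN: 14  (via VLY)
RIV: 15  (via ALP)
ELM: 18  (via GRN)
SUM: 22  (via ALP)
Shortest route: CEN–MID–PIN–ALP–SUM = $22.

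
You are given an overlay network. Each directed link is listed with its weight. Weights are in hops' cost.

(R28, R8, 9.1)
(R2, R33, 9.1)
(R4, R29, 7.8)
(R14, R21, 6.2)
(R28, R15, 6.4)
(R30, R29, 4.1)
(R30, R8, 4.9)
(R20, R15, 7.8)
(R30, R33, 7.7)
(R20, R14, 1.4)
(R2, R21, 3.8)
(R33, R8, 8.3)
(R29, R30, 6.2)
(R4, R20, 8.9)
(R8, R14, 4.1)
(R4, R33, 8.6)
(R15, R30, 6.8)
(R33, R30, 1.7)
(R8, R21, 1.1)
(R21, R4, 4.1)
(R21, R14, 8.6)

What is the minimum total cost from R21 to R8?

19.3 hops' cost

Running Dijkstra from R21:
R21: 0
R4: 4.1  (via R21)
R14: 8.6  (via R21)
R29: 11.9  (via R4)
R33: 12.7  (via R4)
R20: 13  (via R4)
R30: 14.4  (via R33)
R8: 19.3  (via R30)
Shortest route: R21–R4–R33–R30–R8 = 19.3 hops' cost.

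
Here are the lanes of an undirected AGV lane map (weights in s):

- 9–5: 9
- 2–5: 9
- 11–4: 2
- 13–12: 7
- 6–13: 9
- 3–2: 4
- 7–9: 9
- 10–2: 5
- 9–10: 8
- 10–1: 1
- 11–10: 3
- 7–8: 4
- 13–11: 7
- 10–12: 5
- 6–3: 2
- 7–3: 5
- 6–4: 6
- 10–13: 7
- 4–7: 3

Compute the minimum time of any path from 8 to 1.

13 s

Compare a few routes:
8 → 7 → 9 → 10 → 1: 4+9+8+1 = 22
8 → 7 → 4 → 11 → 10 → 1: 4+3+2+3+1 = 13
8 → 7 → 3 → 2 → 10 → 1: 4+5+4+5+1 = 19
8 → 7 → 3 → 6 → 4 → 11 → 10 → 1: 4+5+2+6+2+3+1 = 23
The minimum is 13 s via 8 → 7 → 4 → 11 → 10 → 1.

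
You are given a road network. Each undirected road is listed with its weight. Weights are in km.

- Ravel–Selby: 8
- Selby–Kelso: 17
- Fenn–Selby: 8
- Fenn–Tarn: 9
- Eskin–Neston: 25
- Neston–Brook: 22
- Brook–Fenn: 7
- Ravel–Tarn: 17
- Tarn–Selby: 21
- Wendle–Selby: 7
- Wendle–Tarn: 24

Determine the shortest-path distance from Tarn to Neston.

Compare a few routes:
Tarn → Selby → Fenn → Brook → Neston: 21+8+7+22 = 58
Tarn → Fenn → Brook → Neston: 9+7+22 = 38
The minimum is 38 km via Tarn → Fenn → Brook → Neston.

38 km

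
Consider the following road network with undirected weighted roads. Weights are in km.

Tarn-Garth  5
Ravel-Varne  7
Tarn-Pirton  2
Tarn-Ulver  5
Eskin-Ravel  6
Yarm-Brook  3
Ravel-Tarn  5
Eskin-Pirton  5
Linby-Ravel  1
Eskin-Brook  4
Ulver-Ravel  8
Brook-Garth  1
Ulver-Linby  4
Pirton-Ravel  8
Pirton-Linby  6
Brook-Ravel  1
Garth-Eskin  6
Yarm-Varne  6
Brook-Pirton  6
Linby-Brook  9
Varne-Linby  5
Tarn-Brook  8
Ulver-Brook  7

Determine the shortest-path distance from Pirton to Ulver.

Settle nodes by increasing distance from Pirton:
Pirton: 0
Tarn: 2  (via Pirton)
Eskin: 5  (via Pirton)
Brook: 6  (via Pirton)
Linby: 6  (via Pirton)
Ulver: 7  (via Tarn)
Shortest route: Pirton → Tarn → Ulver = 7 km.

7 km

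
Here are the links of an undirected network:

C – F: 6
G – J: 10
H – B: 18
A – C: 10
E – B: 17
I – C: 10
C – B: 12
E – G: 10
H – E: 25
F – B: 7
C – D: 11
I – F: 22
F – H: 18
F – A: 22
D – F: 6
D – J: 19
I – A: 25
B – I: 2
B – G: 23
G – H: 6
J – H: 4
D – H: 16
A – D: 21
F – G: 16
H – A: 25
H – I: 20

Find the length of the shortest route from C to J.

Settle nodes by increasing distance from C:
C: 0
F: 6  (via C)
A: 10  (via C)
I: 10  (via C)
D: 11  (via C)
B: 12  (via C)
G: 22  (via F)
H: 24  (via F)
J: 28  (via H)
Shortest route: C–F–H–J = 28.

28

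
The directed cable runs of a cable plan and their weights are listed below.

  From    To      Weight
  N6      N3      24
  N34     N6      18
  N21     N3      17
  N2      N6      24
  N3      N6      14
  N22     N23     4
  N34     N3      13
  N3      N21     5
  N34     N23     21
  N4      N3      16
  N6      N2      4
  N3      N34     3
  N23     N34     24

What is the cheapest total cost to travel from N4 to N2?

Compare a few routes:
N4 → N3 → N6 → N2: 16+14+4 = 34
N4 → N3 → N34 → N6 → N2: 16+3+18+4 = 41
The minimum is 34 via N4 → N3 → N6 → N2.

34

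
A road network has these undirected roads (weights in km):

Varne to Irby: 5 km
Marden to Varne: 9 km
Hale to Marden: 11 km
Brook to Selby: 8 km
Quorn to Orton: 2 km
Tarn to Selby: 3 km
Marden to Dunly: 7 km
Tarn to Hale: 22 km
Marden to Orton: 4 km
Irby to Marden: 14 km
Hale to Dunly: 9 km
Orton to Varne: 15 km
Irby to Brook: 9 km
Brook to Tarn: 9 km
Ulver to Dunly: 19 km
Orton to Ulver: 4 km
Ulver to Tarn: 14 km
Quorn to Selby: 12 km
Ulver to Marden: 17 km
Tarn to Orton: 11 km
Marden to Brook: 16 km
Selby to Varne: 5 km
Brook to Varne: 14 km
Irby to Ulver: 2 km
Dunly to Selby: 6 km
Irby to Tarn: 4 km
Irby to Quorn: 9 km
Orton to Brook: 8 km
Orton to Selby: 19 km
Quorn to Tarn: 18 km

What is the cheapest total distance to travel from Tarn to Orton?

Compare a few routes:
Tarn → Brook → Orton: 9+8 = 17
Tarn → Irby → Quorn → Orton: 4+9+2 = 15
Tarn → Orton: 11 = 11
Tarn → Irby → Ulver → Orton: 4+2+4 = 10
Cheapest is Tarn → Irby → Ulver → Orton at 10 km.

10 km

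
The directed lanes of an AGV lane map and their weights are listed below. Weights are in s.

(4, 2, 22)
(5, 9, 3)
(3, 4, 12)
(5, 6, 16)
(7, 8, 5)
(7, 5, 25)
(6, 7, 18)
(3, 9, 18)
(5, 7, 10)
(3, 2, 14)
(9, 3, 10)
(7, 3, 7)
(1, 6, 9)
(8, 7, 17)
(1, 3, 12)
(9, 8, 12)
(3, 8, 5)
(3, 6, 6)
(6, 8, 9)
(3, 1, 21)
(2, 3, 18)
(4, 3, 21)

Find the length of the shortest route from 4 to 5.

68 s

Running Dijkstra from 4:
4: 0
3: 21  (via 4)
2: 22  (via 4)
8: 26  (via 3)
6: 27  (via 3)
9: 39  (via 3)
1: 42  (via 3)
7: 43  (via 8)
5: 68  (via 7)
Shortest route: 4 → 3 → 8 → 7 → 5 = 68 s.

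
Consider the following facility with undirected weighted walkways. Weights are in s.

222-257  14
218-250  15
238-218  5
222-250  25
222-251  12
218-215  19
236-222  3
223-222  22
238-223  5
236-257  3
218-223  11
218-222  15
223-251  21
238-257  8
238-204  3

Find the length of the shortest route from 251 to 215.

46 s

Shortest distances from 251:
251: 0
222: 12  (via 251)
236: 15  (via 222)
257: 18  (via 236)
223: 21  (via 251)
238: 26  (via 257)
218: 27  (via 222)
204: 29  (via 238)
250: 37  (via 222)
215: 46  (via 218)
Shortest route: 251–222–218–215 = 46 s.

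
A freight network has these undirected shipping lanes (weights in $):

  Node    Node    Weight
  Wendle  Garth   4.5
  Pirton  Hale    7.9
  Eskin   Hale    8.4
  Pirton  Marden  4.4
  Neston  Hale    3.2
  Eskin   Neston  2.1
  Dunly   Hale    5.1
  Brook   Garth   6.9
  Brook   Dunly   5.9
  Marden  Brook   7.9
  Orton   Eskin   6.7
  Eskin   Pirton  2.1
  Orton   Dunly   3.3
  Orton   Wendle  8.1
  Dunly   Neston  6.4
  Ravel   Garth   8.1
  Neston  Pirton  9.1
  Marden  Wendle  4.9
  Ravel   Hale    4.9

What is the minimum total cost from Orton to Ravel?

$13.3

Compare a few routes:
Orton → Dunly → Hale → Ravel: 3.3+5.1+4.9 = 13.3
Orton → Eskin → Neston → Hale → Ravel: 6.7+2.1+3.2+4.9 = 16.9
Orton → Dunly → Neston → Hale → Ravel: 3.3+6.4+3.2+4.9 = 17.8
Cheapest is Orton → Dunly → Hale → Ravel at $13.3.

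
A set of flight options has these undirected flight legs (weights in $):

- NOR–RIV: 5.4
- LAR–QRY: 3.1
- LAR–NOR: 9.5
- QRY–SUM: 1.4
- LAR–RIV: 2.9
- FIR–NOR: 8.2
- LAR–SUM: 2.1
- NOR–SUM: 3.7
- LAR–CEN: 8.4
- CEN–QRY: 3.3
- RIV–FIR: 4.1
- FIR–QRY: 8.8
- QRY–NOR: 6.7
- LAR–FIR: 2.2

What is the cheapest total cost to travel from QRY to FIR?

Running Dijkstra from QRY:
QRY: 0
SUM: 1.4  (via QRY)
LAR: 3.1  (via QRY)
CEN: 3.3  (via QRY)
NOR: 5.1  (via SUM)
FIR: 5.3  (via LAR)
Shortest route: QRY–LAR–FIR = $5.3.

$5.3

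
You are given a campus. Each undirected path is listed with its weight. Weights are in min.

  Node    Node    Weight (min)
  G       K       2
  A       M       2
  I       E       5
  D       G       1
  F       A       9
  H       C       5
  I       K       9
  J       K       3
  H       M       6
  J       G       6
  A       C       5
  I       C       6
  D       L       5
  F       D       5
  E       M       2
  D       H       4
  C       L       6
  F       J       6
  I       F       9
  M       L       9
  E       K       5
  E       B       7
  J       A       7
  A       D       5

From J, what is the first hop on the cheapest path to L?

Enumerating some paths:
J - G - D - L: 6+1+5 = 12
J - A - D - L: 7+5+5 = 17
J - F - D - L: 6+5+5 = 16
J - K - G - D - L: 3+2+1+5 = 11
The minimum is 11 min via J - K - G - D - L.
So from J the first move is to K.

K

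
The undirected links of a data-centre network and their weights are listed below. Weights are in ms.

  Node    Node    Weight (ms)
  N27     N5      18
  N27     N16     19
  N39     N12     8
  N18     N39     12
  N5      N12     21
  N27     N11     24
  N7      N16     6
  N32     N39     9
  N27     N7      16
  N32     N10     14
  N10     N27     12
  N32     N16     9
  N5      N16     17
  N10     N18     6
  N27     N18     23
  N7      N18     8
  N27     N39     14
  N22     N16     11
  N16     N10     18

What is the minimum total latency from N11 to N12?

46 ms

Running Dijkstra from N11:
N11: 0
N27: 24  (via N11)
N10: 36  (via N27)
N39: 38  (via N27)
N7: 40  (via N27)
N18: 42  (via N10)
N5: 42  (via N27)
N16: 43  (via N27)
N12: 46  (via N39)
Shortest route: N11–N27–N39–N12 = 46 ms.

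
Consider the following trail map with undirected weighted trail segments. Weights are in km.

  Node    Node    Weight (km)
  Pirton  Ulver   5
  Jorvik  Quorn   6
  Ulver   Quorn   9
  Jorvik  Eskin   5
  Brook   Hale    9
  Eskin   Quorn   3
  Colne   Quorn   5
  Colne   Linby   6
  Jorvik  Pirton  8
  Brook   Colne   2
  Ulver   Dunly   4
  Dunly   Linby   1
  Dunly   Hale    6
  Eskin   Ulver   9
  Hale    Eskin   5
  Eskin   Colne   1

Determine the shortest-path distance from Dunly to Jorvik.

13 km

Candidate routes:
Dunly - Hale - Eskin - Jorvik: 6+5+5 = 16
Dunly - Linby - Colne - Eskin - Jorvik: 1+6+1+5 = 13
Cheapest is Dunly - Linby - Colne - Eskin - Jorvik at 13 km.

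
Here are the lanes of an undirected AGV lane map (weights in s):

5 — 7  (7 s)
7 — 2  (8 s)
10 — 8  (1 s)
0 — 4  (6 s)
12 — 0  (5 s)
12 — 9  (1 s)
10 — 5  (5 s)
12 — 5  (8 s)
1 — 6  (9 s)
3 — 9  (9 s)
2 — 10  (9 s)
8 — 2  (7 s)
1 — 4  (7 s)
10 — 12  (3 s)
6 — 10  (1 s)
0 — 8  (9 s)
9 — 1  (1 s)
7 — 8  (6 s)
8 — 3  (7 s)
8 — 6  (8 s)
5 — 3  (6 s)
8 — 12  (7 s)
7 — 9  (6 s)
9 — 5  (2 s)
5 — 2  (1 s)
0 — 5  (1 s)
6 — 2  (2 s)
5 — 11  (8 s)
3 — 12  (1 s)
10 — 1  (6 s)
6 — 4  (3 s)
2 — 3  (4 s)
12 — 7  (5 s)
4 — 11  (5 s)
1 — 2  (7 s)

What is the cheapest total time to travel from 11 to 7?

Candidate routes:
11 - 5 - 7: 8+7 = 15
11 - 4 - 6 - 10 - 8 - 7: 5+3+1+1+6 = 16
The minimum is 15 s via 11 - 5 - 7.

15 s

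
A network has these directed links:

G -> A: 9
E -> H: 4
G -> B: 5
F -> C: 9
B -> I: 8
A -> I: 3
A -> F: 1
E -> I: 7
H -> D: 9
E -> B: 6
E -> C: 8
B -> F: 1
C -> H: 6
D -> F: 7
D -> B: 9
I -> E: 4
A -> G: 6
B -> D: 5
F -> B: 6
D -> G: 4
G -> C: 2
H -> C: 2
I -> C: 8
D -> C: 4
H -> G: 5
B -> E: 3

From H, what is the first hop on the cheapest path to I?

G

Compare a few routes:
H → G → A → I: 5+9+3 = 17
H → G → B → I: 5+5+8 = 18
The minimum is 17 via H → G → A → I.
So from H the first move is to G.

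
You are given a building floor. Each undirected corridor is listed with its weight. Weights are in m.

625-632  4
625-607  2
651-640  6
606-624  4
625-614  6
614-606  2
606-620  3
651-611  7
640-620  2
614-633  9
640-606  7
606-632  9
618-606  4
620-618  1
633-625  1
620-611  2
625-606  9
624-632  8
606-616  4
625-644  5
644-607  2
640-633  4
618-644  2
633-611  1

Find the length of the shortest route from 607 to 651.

Candidate routes:
607 - 644 - 618 - 620 - 640 - 651: 2+2+1+2+6 = 13
607 - 644 - 618 - 620 - 611 - 651: 2+2+1+2+7 = 14
607 - 625 - 633 - 640 - 651: 2+1+4+6 = 13
607 - 625 - 633 - 611 - 651: 2+1+1+7 = 11
The minimum is 11 m via 607 - 625 - 633 - 611 - 651.

11 m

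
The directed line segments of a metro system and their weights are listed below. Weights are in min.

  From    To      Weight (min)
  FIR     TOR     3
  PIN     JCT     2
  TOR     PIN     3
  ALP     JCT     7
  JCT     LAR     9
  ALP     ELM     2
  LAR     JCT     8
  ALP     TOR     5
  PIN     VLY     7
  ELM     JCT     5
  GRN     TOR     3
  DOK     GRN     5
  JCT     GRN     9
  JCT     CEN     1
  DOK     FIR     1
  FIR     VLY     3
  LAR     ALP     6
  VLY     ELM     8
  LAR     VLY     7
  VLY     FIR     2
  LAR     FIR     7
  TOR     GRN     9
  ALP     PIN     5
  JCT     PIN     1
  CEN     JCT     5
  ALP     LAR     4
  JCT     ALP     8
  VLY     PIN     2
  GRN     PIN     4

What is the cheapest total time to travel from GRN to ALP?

Compare a few routes:
GRN - PIN - JCT - LAR - ALP: 4+2+9+6 = 21
GRN - PIN - JCT - ALP: 4+2+8 = 14
GRN - TOR - PIN - JCT - ALP: 3+3+2+8 = 16
GRN - TOR - PIN - JCT - LAR - ALP: 3+3+2+9+6 = 23
Cheapest is GRN - PIN - JCT - ALP at 14 min.

14 min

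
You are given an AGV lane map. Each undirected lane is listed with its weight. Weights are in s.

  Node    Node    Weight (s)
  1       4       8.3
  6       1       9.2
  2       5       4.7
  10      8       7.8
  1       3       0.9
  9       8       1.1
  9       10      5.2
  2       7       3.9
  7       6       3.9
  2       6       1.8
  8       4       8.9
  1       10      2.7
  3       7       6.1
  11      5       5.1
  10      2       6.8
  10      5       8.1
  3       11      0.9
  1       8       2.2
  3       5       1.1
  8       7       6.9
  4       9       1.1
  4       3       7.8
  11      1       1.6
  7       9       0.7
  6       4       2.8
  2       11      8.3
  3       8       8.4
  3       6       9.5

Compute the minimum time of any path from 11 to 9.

Settle nodes by increasing distance from 11:
11: 0
3: 0.9  (via 11)
1: 1.6  (via 11)
5: 2  (via 3)
8: 3.8  (via 1)
10: 4.3  (via 1)
9: 4.9  (via 8)
Shortest route: 11 → 1 → 8 → 9 = 4.9 s.

4.9 s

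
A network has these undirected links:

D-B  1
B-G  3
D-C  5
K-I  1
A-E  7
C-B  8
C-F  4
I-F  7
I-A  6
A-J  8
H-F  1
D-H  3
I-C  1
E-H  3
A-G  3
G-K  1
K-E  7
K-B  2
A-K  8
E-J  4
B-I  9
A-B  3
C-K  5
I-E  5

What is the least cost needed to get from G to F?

Settle nodes by increasing distance from G:
G: 0
K: 1  (via G)
I: 2  (via K)
A: 3  (via G)
B: 3  (via G)
C: 3  (via I)
D: 4  (via B)
E: 7  (via I)
F: 7  (via C)
Shortest route: G → K → I → C → F = 7.

7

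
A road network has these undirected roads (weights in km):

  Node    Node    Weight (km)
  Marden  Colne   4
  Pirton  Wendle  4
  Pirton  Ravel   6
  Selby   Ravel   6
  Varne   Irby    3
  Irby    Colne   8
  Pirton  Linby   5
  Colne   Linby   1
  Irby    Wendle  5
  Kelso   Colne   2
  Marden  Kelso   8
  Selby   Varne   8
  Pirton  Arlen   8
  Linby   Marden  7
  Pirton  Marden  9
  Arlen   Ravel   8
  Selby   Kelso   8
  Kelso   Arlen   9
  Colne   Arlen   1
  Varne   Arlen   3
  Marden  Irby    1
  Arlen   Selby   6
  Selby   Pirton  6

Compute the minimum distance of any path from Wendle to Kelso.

Candidate routes:
Wendle–Irby–Varne–Arlen–Colne–Kelso: 5+3+3+1+2 = 14
Wendle–Irby–Marden–Colne–Kelso: 5+1+4+2 = 12
Wendle–Irby–Colne–Kelso: 5+8+2 = 15
Wendle–Irby–Marden–Kelso: 5+1+8 = 14
Cheapest is Wendle–Irby–Marden–Colne–Kelso at 12 km.

12 km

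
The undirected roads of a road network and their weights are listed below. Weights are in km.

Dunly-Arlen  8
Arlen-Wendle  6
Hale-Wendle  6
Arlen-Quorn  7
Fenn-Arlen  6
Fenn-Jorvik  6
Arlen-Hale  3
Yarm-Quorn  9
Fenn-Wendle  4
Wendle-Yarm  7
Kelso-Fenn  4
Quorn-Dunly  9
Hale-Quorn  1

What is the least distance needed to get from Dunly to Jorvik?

Candidate routes:
Dunly - Quorn - Hale - Arlen - Fenn - Jorvik: 9+1+3+6+6 = 25
Dunly - Arlen - Fenn - Jorvik: 8+6+6 = 20
Dunly - Arlen - Wendle - Fenn - Jorvik: 8+6+4+6 = 24
The minimum is 20 km via Dunly - Arlen - Fenn - Jorvik.

20 km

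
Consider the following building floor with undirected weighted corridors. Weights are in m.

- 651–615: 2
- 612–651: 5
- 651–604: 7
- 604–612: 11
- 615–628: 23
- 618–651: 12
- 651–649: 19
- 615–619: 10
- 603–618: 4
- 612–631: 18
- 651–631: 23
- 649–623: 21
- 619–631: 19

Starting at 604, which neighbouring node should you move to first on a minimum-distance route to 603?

651

Enumerating some paths:
604 → 651 → 618 → 603: 7+12+4 = 23
604 → 612 → 651 → 618 → 603: 11+5+12+4 = 32
The minimum is 23 m via 604 → 651 → 618 → 603.
So from 604 the first move is to 651.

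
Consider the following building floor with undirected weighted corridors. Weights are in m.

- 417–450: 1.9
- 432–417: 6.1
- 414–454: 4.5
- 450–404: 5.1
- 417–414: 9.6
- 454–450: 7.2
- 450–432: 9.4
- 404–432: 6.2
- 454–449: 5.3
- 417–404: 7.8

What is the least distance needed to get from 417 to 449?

Candidate routes:
417 → 404 → 450 → 454 → 449: 7.8+5.1+7.2+5.3 = 25.4
417 → 432 → 450 → 454 → 449: 6.1+9.4+7.2+5.3 = 28
417 → 450 → 454 → 449: 1.9+7.2+5.3 = 14.4
417 → 414 → 454 → 449: 9.6+4.5+5.3 = 19.4
Cheapest is 417 → 450 → 454 → 449 at 14.4 m.

14.4 m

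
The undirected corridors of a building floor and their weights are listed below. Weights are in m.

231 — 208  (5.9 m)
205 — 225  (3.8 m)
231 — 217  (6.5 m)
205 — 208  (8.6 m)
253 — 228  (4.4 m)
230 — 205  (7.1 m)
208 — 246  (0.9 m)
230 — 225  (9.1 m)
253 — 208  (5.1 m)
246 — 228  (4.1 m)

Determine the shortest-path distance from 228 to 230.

Shortest distances from 228:
228: 0
246: 4.1  (via 228)
253: 4.4  (via 228)
208: 5  (via 246)
231: 10.9  (via 208)
205: 13.6  (via 208)
225: 17.4  (via 205)
217: 17.4  (via 231)
230: 20.7  (via 205)
Shortest route: 228 → 246 → 208 → 205 → 230 = 20.7 m.

20.7 m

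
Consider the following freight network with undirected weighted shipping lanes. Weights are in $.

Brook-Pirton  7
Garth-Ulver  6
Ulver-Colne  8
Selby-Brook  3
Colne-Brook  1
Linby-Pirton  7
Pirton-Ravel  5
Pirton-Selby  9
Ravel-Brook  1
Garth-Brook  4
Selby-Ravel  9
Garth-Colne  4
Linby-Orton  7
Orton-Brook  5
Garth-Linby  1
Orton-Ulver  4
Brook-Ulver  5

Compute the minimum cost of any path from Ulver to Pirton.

$11

Enumerating some paths:
Ulver → Brook → Ravel → Pirton: 5+1+5 = 11
Ulver → Brook → Pirton: 5+7 = 12
Ulver → Garth → Linby → Pirton: 6+1+7 = 14
Cheapest is Ulver → Brook → Ravel → Pirton at $11.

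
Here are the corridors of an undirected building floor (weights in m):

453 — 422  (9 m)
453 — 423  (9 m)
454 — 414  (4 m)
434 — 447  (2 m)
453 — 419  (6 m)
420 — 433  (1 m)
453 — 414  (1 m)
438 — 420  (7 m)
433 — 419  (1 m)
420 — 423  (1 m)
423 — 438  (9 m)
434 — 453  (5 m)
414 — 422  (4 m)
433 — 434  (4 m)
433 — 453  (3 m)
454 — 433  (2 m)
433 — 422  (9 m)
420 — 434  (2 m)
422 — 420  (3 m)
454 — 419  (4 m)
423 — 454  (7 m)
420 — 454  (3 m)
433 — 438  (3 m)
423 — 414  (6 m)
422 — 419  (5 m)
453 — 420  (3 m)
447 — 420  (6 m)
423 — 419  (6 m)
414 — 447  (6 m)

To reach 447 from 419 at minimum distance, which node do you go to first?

Compare a few routes:
419–433–420–447: 1+1+6 = 8
419–433–420–434–447: 1+1+2+2 = 6
419–433–434–447: 1+4+2 = 7
The minimum is 6 m via 419–433–420–434–447.
So from 419 the first move is to 433.

433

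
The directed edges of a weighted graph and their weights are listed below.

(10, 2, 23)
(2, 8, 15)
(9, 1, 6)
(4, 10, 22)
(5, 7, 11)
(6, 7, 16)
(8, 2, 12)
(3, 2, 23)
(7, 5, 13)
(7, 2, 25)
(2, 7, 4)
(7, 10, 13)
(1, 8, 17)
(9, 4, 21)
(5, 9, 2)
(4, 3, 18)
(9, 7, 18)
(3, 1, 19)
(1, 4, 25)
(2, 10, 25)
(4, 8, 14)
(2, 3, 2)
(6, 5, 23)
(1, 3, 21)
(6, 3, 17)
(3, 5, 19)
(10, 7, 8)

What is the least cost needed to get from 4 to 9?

Running Dijkstra from 4:
4: 0
8: 14  (via 4)
3: 18  (via 4)
10: 22  (via 4)
2: 26  (via 8)
7: 30  (via 10)
1: 37  (via 3)
5: 37  (via 3)
9: 39  (via 5)
Shortest route: 4–3–5–9 = 39.

39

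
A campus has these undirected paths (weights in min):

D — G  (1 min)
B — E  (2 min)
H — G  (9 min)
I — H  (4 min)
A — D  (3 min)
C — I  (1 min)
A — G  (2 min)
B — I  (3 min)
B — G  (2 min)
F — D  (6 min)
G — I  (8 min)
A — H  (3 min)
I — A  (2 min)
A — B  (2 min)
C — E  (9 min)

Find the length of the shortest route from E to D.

Settle nodes by increasing distance from E:
E: 0
B: 2  (via E)
A: 4  (via B)
G: 4  (via B)
D: 5  (via G)
Shortest route: E → B → G → D = 5 min.

5 min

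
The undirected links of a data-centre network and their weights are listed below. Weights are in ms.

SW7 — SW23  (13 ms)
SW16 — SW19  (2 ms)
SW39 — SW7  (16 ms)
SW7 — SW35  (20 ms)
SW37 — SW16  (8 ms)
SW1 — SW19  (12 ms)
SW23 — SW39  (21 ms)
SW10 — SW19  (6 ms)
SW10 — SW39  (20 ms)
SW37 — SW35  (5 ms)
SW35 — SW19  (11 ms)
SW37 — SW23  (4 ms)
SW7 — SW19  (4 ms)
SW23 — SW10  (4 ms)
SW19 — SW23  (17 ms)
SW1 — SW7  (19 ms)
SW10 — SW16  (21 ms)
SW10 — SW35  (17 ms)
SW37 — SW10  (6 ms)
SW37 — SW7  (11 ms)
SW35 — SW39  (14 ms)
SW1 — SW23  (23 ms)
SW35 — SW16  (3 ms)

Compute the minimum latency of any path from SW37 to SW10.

Settle nodes by increasing distance from SW37:
SW37: 0
SW23: 4  (via SW37)
SW35: 5  (via SW37)
SW10: 6  (via SW37)
Shortest route: SW37 → SW10 = 6 ms.

6 ms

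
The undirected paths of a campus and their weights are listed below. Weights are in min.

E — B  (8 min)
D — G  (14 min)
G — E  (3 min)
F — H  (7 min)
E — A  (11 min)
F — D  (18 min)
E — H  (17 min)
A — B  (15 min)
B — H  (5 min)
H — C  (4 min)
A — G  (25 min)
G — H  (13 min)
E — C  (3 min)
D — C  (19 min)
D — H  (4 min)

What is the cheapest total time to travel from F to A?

25 min

Shortest distances from F:
F: 0
H: 7  (via F)
C: 11  (via H)
D: 11  (via H)
B: 12  (via H)
E: 14  (via C)
G: 17  (via E)
A: 25  (via E)
Shortest route: F–H–C–E–A = 25 min.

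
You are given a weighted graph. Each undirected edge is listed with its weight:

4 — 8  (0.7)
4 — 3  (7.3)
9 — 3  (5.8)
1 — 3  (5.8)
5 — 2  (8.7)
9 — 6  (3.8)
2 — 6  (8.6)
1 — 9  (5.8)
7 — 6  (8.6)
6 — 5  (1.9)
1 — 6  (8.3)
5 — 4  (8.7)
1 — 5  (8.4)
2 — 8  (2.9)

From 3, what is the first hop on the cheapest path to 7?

Candidate routes:
3 → 9 → 6 → 7: 5.8+3.8+8.6 = 18.2
3 → 1 → 6 → 7: 5.8+8.3+8.6 = 22.7
3 → 1 → 9 → 6 → 7: 5.8+5.8+3.8+8.6 = 24
The minimum is 18.2 via 3 → 9 → 6 → 7.
So from 3 the first move is to 9.

9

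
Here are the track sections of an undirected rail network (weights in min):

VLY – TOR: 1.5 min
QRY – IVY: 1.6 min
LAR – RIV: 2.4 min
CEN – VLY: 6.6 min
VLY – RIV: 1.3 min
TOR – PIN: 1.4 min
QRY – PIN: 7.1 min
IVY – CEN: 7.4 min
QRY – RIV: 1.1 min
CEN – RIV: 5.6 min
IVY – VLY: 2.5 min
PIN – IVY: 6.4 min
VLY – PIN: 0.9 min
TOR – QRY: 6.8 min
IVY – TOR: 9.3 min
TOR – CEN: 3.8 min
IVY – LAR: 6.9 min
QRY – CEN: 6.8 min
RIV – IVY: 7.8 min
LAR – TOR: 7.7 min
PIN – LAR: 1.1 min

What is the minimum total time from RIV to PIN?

Enumerating some paths:
RIV–VLY–PIN: 1.3+0.9 = 2.2
RIV–LAR–PIN: 2.4+1.1 = 3.5
Cheapest is RIV–VLY–PIN at 2.2 min.

2.2 min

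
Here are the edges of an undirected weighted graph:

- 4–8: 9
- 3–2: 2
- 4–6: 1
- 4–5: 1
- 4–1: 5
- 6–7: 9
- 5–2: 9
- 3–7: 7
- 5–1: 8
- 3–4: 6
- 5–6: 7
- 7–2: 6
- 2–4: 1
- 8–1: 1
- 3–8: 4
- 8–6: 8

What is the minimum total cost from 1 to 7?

12

Settle nodes by increasing distance from 1:
1: 0
8: 1  (via 1)
3: 5  (via 8)
4: 5  (via 1)
2: 6  (via 4)
5: 6  (via 4)
6: 6  (via 4)
7: 12  (via 3)
Shortest route: 1–8–3–7 = 12.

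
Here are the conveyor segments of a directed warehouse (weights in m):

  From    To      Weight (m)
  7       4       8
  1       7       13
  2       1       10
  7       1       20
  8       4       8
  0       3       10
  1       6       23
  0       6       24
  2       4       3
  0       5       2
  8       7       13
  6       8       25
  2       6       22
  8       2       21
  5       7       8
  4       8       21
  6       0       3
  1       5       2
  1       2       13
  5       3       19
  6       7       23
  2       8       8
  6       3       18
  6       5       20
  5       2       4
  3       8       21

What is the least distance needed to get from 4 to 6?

64 m

Enumerating some paths:
4 → 8 → 7 → 1 → 5 → 2 → 6: 21+13+20+2+4+22 = 82
4 → 8 → 2 → 1 → 6: 21+21+10+23 = 75
4 → 8 → 2 → 6: 21+21+22 = 64
4 → 8 → 7 → 1 → 6: 21+13+20+23 = 77
Cheapest is 4 → 8 → 2 → 6 at 64 m.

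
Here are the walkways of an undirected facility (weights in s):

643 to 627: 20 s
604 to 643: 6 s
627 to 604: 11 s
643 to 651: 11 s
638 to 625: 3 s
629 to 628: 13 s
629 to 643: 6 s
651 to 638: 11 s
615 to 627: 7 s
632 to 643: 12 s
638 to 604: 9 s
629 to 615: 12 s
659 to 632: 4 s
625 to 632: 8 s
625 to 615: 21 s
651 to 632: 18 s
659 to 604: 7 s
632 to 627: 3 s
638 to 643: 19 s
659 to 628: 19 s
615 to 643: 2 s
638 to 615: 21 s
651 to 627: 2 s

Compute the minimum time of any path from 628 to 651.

28 s

Settle nodes by increasing distance from 628:
628: 0
629: 13  (via 628)
659: 19  (via 628)
643: 19  (via 629)
615: 21  (via 643)
632: 23  (via 659)
604: 25  (via 643)
627: 26  (via 632)
651: 28  (via 627)
Shortest route: 628–659–632–627–651 = 28 s.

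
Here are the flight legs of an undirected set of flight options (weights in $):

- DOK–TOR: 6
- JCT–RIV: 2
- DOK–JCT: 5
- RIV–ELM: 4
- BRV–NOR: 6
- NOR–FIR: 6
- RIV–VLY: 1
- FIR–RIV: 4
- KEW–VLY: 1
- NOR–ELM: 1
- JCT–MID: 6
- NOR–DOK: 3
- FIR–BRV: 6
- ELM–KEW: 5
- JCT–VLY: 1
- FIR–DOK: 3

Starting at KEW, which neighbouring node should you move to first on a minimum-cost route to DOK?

Enumerating some paths:
KEW - VLY - JCT - DOK: 1+1+5 = 7
KEW - VLY - RIV - FIR - DOK: 1+1+4+3 = 9
KEW - VLY - RIV - JCT - DOK: 1+1+2+5 = 9
The minimum is $7 via KEW - VLY - JCT - DOK.
So from KEW the first move is to VLY.

VLY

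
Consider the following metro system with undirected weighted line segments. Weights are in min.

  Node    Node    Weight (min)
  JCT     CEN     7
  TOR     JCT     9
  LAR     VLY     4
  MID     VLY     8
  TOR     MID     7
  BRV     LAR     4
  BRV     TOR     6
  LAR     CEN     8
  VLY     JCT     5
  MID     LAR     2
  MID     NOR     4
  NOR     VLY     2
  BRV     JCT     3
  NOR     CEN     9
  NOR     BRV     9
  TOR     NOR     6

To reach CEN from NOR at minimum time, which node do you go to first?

CEN

Compare a few routes:
NOR → CEN: 9 = 9
NOR → VLY → JCT → CEN: 2+5+7 = 14
The minimum is 9 min via NOR → CEN.
So from NOR the first move is to CEN.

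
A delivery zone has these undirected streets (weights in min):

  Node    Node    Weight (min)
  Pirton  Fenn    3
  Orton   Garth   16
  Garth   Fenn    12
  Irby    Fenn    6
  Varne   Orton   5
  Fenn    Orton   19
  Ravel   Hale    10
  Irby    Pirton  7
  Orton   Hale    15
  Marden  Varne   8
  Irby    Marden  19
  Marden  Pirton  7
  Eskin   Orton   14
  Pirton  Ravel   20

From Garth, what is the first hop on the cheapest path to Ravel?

Compare a few routes:
Garth → Fenn → Irby → Pirton → Ravel: 12+6+7+20 = 45
Garth → Fenn → Pirton → Ravel: 12+3+20 = 35
Garth → Orton → Hale → Ravel: 16+15+10 = 41
Cheapest is Garth → Fenn → Pirton → Ravel at 35 min.
So from Garth the first move is to Fenn.

Fenn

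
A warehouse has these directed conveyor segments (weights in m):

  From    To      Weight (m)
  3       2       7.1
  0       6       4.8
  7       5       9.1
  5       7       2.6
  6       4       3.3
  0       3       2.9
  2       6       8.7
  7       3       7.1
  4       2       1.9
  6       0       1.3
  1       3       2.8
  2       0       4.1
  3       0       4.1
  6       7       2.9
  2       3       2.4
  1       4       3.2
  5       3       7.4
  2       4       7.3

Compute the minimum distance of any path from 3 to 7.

Candidate routes:
3 - 0 - 6 - 7: 4.1+4.8+2.9 = 11.8
3 - 2 - 6 - 7: 7.1+8.7+2.9 = 18.7
3 - 2 - 0 - 6 - 7: 7.1+4.1+4.8+2.9 = 18.9
Cheapest is 3 - 0 - 6 - 7 at 11.8 m.

11.8 m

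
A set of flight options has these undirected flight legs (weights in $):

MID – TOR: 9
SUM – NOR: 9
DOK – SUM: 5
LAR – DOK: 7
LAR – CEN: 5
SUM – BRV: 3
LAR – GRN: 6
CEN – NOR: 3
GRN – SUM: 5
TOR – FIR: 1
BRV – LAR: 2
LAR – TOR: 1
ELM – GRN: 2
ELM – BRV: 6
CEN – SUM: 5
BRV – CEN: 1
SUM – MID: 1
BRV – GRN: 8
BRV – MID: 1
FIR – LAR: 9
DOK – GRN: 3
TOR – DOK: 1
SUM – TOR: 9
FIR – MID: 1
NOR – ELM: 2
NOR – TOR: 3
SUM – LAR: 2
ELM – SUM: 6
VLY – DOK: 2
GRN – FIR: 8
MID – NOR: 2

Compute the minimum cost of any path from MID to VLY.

Compare a few routes:
MID → FIR → TOR → DOK → VLY: 1+1+1+2 = 5
MID → SUM → LAR → TOR → DOK → VLY: 1+2+1+1+2 = 7
The minimum is $5 via MID → FIR → TOR → DOK → VLY.

$5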